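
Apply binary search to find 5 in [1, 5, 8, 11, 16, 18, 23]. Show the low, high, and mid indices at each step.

Binary search for 5 in [1, 5, 8, 11, 16, 18, 23]:

lo=0, hi=6, mid=3, arr[mid]=11 -> 11 > 5, search left half
lo=0, hi=2, mid=1, arr[mid]=5 -> Found target at index 1!

Binary search finds 5 at index 1 after 2 comparisons. The search repeatedly halves the search space by comparing with the middle element.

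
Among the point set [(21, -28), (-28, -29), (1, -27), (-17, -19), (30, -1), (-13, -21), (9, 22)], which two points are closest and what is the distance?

Computing all pairwise distances among 7 points:

d((21, -28), (-28, -29)) = 49.0102
d((21, -28), (1, -27)) = 20.025
d((21, -28), (-17, -19)) = 39.0512
d((21, -28), (30, -1)) = 28.4605
d((21, -28), (-13, -21)) = 34.7131
d((21, -28), (9, 22)) = 51.4198
d((-28, -29), (1, -27)) = 29.0689
d((-28, -29), (-17, -19)) = 14.8661
d((-28, -29), (30, -1)) = 64.405
d((-28, -29), (-13, -21)) = 17.0
d((-28, -29), (9, 22)) = 63.0079
d((1, -27), (-17, -19)) = 19.6977
d((1, -27), (30, -1)) = 38.9487
d((1, -27), (-13, -21)) = 15.2315
d((1, -27), (9, 22)) = 49.6488
d((-17, -19), (30, -1)) = 50.3289
d((-17, -19), (-13, -21)) = 4.4721 <-- minimum
d((-17, -19), (9, 22)) = 48.5489
d((30, -1), (-13, -21)) = 47.4236
d((30, -1), (9, 22)) = 31.1448
d((-13, -21), (9, 22)) = 48.3011

Closest pair: (-17, -19) and (-13, -21) with distance 4.4721

The closest pair is (-17, -19) and (-13, -21) with Euclidean distance 4.4721. For 7 points, brute-force pairwise comparison is shown above. For large n, the divide-and-conquer algorithm (sort by x, recurse on halves, check the dividing strip) achieves O(n log n).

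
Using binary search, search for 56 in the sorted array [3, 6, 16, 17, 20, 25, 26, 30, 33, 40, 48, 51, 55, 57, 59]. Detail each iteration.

Binary search for 56 in [3, 6, 16, 17, 20, 25, 26, 30, 33, 40, 48, 51, 55, 57, 59]:

lo=0, hi=14, mid=7, arr[mid]=30 -> 30 < 56, search right half
lo=8, hi=14, mid=11, arr[mid]=51 -> 51 < 56, search right half
lo=12, hi=14, mid=13, arr[mid]=57 -> 57 > 56, search left half
lo=12, hi=12, mid=12, arr[mid]=55 -> 55 < 56, search right half
lo=13 > hi=12, target 56 not found

Binary search determines that 56 is not in the array after 4 comparisons. The search space was exhausted without finding the target.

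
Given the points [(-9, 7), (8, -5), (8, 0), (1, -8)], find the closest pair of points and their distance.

Computing all pairwise distances among 4 points:

d((-9, 7), (8, -5)) = 20.8087
d((-9, 7), (8, 0)) = 18.3848
d((-9, 7), (1, -8)) = 18.0278
d((8, -5), (8, 0)) = 5.0 <-- minimum
d((8, -5), (1, -8)) = 7.6158
d((8, 0), (1, -8)) = 10.6301

Closest pair: (8, -5) and (8, 0) with distance 5.0

The closest pair is (8, -5) and (8, 0) with Euclidean distance 5.0. For 4 points, brute-force pairwise comparison is shown above. For large n, the divide-and-conquer algorithm (sort by x, recurse on halves, check the dividing strip) achieves O(n log n).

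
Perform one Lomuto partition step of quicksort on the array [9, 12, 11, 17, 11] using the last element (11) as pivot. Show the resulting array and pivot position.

Lomuto partition with pivot = 11:

Initial array: [9, 12, 11, 17, 11]

arr[0]=9 <= 11: swap with position 0, array becomes [9, 12, 11, 17, 11]
arr[1]=12 > 11: no swap
arr[2]=11 <= 11: swap with position 1, array becomes [9, 11, 12, 17, 11]
arr[3]=17 > 11: no swap

Place pivot at position 2: [9, 11, 11, 17, 12]
Pivot position: 2

After partitioning with pivot 11, the array becomes [9, 11, 11, 17, 12]. The pivot is placed at index 2. All elements to the left of the pivot are <= 11, and all elements to the right are > 11.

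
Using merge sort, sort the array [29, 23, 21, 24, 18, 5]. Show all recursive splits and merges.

Merge sort trace:

Split: [29, 23, 21, 24, 18, 5] -> [29, 23, 21] and [24, 18, 5]
  Split: [29, 23, 21] -> [29] and [23, 21]
    Split: [23, 21] -> [23] and [21]
    Merge: [23] + [21] -> [21, 23]
  Merge: [29] + [21, 23] -> [21, 23, 29]
  Split: [24, 18, 5] -> [24] and [18, 5]
    Split: [18, 5] -> [18] and [5]
    Merge: [18] + [5] -> [5, 18]
  Merge: [24] + [5, 18] -> [5, 18, 24]
Merge: [21, 23, 29] + [5, 18, 24] -> [5, 18, 21, 23, 24, 29]

Final sorted array: [5, 18, 21, 23, 24, 29]

The merge sort proceeds by recursively splitting the array and merging sorted halves.
After all merges, the sorted array is [5, 18, 21, 23, 24, 29].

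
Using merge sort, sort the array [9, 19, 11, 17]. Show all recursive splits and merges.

Merge sort trace:

Split: [9, 19, 11, 17] -> [9, 19] and [11, 17]
  Split: [9, 19] -> [9] and [19]
  Merge: [9] + [19] -> [9, 19]
  Split: [11, 17] -> [11] and [17]
  Merge: [11] + [17] -> [11, 17]
Merge: [9, 19] + [11, 17] -> [9, 11, 17, 19]

Final sorted array: [9, 11, 17, 19]

The merge sort proceeds by recursively splitting the array and merging sorted halves.
After all merges, the sorted array is [9, 11, 17, 19].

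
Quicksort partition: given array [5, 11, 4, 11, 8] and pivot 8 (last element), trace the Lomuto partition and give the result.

Lomuto partition with pivot = 8:

Initial array: [5, 11, 4, 11, 8]

arr[0]=5 <= 8: swap with position 0, array becomes [5, 11, 4, 11, 8]
arr[1]=11 > 8: no swap
arr[2]=4 <= 8: swap with position 1, array becomes [5, 4, 11, 11, 8]
arr[3]=11 > 8: no swap

Place pivot at position 2: [5, 4, 8, 11, 11]
Pivot position: 2

After partitioning with pivot 8, the array becomes [5, 4, 8, 11, 11]. The pivot is placed at index 2. All elements to the left of the pivot are <= 8, and all elements to the right are > 8.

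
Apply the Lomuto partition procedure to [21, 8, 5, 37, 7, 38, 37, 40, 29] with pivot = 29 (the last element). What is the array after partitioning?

Lomuto partition with pivot = 29:

Initial array: [21, 8, 5, 37, 7, 38, 37, 40, 29]

arr[0]=21 <= 29: swap with position 0, array becomes [21, 8, 5, 37, 7, 38, 37, 40, 29]
arr[1]=8 <= 29: swap with position 1, array becomes [21, 8, 5, 37, 7, 38, 37, 40, 29]
arr[2]=5 <= 29: swap with position 2, array becomes [21, 8, 5, 37, 7, 38, 37, 40, 29]
arr[3]=37 > 29: no swap
arr[4]=7 <= 29: swap with position 3, array becomes [21, 8, 5, 7, 37, 38, 37, 40, 29]
arr[5]=38 > 29: no swap
arr[6]=37 > 29: no swap
arr[7]=40 > 29: no swap

Place pivot at position 4: [21, 8, 5, 7, 29, 38, 37, 40, 37]
Pivot position: 4

After partitioning with pivot 29, the array becomes [21, 8, 5, 7, 29, 38, 37, 40, 37]. The pivot is placed at index 4. All elements to the left of the pivot are <= 29, and all elements to the right are > 29.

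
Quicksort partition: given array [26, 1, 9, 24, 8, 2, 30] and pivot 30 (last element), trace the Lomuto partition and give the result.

Lomuto partition with pivot = 30:

Initial array: [26, 1, 9, 24, 8, 2, 30]

arr[0]=26 <= 30: swap with position 0, array becomes [26, 1, 9, 24, 8, 2, 30]
arr[1]=1 <= 30: swap with position 1, array becomes [26, 1, 9, 24, 8, 2, 30]
arr[2]=9 <= 30: swap with position 2, array becomes [26, 1, 9, 24, 8, 2, 30]
arr[3]=24 <= 30: swap with position 3, array becomes [26, 1, 9, 24, 8, 2, 30]
arr[4]=8 <= 30: swap with position 4, array becomes [26, 1, 9, 24, 8, 2, 30]
arr[5]=2 <= 30: swap with position 5, array becomes [26, 1, 9, 24, 8, 2, 30]

Place pivot at position 6: [26, 1, 9, 24, 8, 2, 30]
Pivot position: 6

After partitioning with pivot 30, the array becomes [26, 1, 9, 24, 8, 2, 30]. The pivot is placed at index 6. All elements to the left of the pivot are <= 30, and all elements to the right are > 30.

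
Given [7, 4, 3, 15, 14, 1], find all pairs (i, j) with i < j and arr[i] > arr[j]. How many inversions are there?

Finding inversions in [7, 4, 3, 15, 14, 1]:

(0, 1): arr[0]=7 > arr[1]=4
(0, 2): arr[0]=7 > arr[2]=3
(0, 5): arr[0]=7 > arr[5]=1
(1, 2): arr[1]=4 > arr[2]=3
(1, 5): arr[1]=4 > arr[5]=1
(2, 5): arr[2]=3 > arr[5]=1
(3, 4): arr[3]=15 > arr[4]=14
(3, 5): arr[3]=15 > arr[5]=1
(4, 5): arr[4]=14 > arr[5]=1

Total inversions: 9

The array has 9 inversion(s): (0,1), (0,2), (0,5), (1,2), (1,5), (2,5), (3,4), (3,5), (4,5). Each pair (i,j) satisfies i < j and arr[i] > arr[j].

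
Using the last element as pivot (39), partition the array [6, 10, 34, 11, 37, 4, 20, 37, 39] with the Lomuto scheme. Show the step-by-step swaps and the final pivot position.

Lomuto partition with pivot = 39:

Initial array: [6, 10, 34, 11, 37, 4, 20, 37, 39]

arr[0]=6 <= 39: swap with position 0, array becomes [6, 10, 34, 11, 37, 4, 20, 37, 39]
arr[1]=10 <= 39: swap with position 1, array becomes [6, 10, 34, 11, 37, 4, 20, 37, 39]
arr[2]=34 <= 39: swap with position 2, array becomes [6, 10, 34, 11, 37, 4, 20, 37, 39]
arr[3]=11 <= 39: swap with position 3, array becomes [6, 10, 34, 11, 37, 4, 20, 37, 39]
arr[4]=37 <= 39: swap with position 4, array becomes [6, 10, 34, 11, 37, 4, 20, 37, 39]
arr[5]=4 <= 39: swap with position 5, array becomes [6, 10, 34, 11, 37, 4, 20, 37, 39]
arr[6]=20 <= 39: swap with position 6, array becomes [6, 10, 34, 11, 37, 4, 20, 37, 39]
arr[7]=37 <= 39: swap with position 7, array becomes [6, 10, 34, 11, 37, 4, 20, 37, 39]

Place pivot at position 8: [6, 10, 34, 11, 37, 4, 20, 37, 39]
Pivot position: 8

After partitioning with pivot 39, the array becomes [6, 10, 34, 11, 37, 4, 20, 37, 39]. The pivot is placed at index 8. All elements to the left of the pivot are <= 39, and all elements to the right are > 39.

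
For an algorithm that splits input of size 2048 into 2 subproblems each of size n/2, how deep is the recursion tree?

For divide and conquer with division factor 2:

Problem sizes at each level:
Level 0: 2048
Level 1: 1024
Level 2: 512
Level 3: 256
Level 4: 128
Level 5: 64
Level 6: 32
Level 7: 16
Level 8: 8
Level 9: 4
Level 10: 2
Level 11: 1

The root is level 0 and the size-1 base case is level 11 (the tree spans levels 0 through 11, i.e. 12 levels counting the root), so the depth is the number of divisions: log_2(2048) = 11

The recursion tree depth is log_2(2048) = 11. At each level, the problem size is divided by 2, so it takes 11 divisions to reduce to a base case of size 1. The algorithm makes 2 recursive calls at each level.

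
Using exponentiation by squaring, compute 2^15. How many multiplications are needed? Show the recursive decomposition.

Computing 2^15 by squaring (build up from 2^1; each line after the first costs one multiplication):

2^1 = 2
2^2 = (2^1)^2 = 2^2 = 4
2^3 = 2 * 2^2 = 2 * 4 = 8
2^6 = (2^3)^2 = 8^2 = 64
2^7 = 2 * 2^6 = 2 * 64 = 128
2^14 = (2^7)^2 = 128^2 = 16384
2^15 = 2 * 2^14 = 2 * 16384 = 32768

Result: 32768
Multiplications needed: 6 (6 lines after 2^1)

2^15 = 32768. Using exponentiation by squaring, this requires 6 multiplications. The key idea: if the exponent is even, square the half-power; if odd, multiply by the base once.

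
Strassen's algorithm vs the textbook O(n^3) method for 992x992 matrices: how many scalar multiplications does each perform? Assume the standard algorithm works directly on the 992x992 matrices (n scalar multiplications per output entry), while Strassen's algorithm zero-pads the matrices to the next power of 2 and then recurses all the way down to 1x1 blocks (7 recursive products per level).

Matrix multiplication for 992x992 matrices:

Strassen's algorithm requires power-of-2 dimensions. Pad 992x992 to 1024x1024 (next power of 2).

Standard algorithm: 992^3 = 976191488 multiplications
Strassen's algorithm: 7^(log2(1024)) = 7^10 = 282475249 multiplications
Savings: 976191488 - 282475249 = 693716239 multiplications

Standard: 976191488 multiplications (992^3). Strassen: 282475249 multiplications (7^10, after padding to 1024x1024). Strassen reduces 8 recursive multiplications to 7 at each level.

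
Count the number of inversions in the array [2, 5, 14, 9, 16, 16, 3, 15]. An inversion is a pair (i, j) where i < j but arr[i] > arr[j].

Finding inversions in [2, 5, 14, 9, 16, 16, 3, 15]:

(1, 6): arr[1]=5 > arr[6]=3
(2, 3): arr[2]=14 > arr[3]=9
(2, 6): arr[2]=14 > arr[6]=3
(3, 6): arr[3]=9 > arr[6]=3
(4, 6): arr[4]=16 > arr[6]=3
(4, 7): arr[4]=16 > arr[7]=15
(5, 6): arr[5]=16 > arr[6]=3
(5, 7): arr[5]=16 > arr[7]=15

Total inversions: 8

The array has 8 inversion(s): (1,6), (2,3), (2,6), (3,6), (4,6), (4,7), (5,6), (5,7). Each pair (i,j) satisfies i < j and arr[i] > arr[j].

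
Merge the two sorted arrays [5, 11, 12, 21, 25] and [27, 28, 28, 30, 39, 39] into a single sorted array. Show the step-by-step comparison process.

Merging process:

Compare 5 vs 27: take 5 from left. Merged: [5]
Compare 11 vs 27: take 11 from left. Merged: [5, 11]
Compare 12 vs 27: take 12 from left. Merged: [5, 11, 12]
Compare 21 vs 27: take 21 from left. Merged: [5, 11, 12, 21]
Compare 25 vs 27: take 25 from left. Merged: [5, 11, 12, 21, 25]
Append remaining from right: [27, 28, 28, 30, 39, 39]. Merged: [5, 11, 12, 21, 25, 27, 28, 28, 30, 39, 39]

Final merged array: [5, 11, 12, 21, 25, 27, 28, 28, 30, 39, 39]
Total comparisons: 5

The merged array is [5, 11, 12, 21, 25, 27, 28, 28, 30, 39, 39], requiring 5 comparisons. The merge step runs in O(n) time where n is the total number of elements.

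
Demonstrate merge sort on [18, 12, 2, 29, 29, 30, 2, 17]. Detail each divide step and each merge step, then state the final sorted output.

Merge sort trace:

Split: [18, 12, 2, 29, 29, 30, 2, 17] -> [18, 12, 2, 29] and [29, 30, 2, 17]
  Split: [18, 12, 2, 29] -> [18, 12] and [2, 29]
    Split: [18, 12] -> [18] and [12]
    Merge: [18] + [12] -> [12, 18]
    Split: [2, 29] -> [2] and [29]
    Merge: [2] + [29] -> [2, 29]
  Merge: [12, 18] + [2, 29] -> [2, 12, 18, 29]
  Split: [29, 30, 2, 17] -> [29, 30] and [2, 17]
    Split: [29, 30] -> [29] and [30]
    Merge: [29] + [30] -> [29, 30]
    Split: [2, 17] -> [2] and [17]
    Merge: [2] + [17] -> [2, 17]
  Merge: [29, 30] + [2, 17] -> [2, 17, 29, 30]
Merge: [2, 12, 18, 29] + [2, 17, 29, 30] -> [2, 2, 12, 17, 18, 29, 29, 30]

Final sorted array: [2, 2, 12, 17, 18, 29, 29, 30]

The merge sort proceeds by recursively splitting the array and merging sorted halves.
After all merges, the sorted array is [2, 2, 12, 17, 18, 29, 29, 30].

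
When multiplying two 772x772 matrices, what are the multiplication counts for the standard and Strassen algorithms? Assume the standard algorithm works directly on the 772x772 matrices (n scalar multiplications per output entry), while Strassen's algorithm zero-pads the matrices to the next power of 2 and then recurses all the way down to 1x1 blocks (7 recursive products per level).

Matrix multiplication for 772x772 matrices:

Strassen's algorithm requires power-of-2 dimensions. Pad 772x772 to 1024x1024 (next power of 2).

Standard algorithm: 772^3 = 460099648 multiplications
Strassen's algorithm: 7^(log2(1024)) = 7^10 = 282475249 multiplications
Savings: 460099648 - 282475249 = 177624399 multiplications

Standard: 460099648 multiplications (772^3). Strassen: 282475249 multiplications (7^10, after padding to 1024x1024). Strassen reduces 8 recursive multiplications to 7 at each level.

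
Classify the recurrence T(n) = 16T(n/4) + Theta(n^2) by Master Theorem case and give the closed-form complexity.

Master Theorem for T(n) = 16T(n/4) + O(n^2):

a = 16, b = 4, c = 2
log_b(a) = log_4(16) = 2.0000

Case 2: c = 2 = log_4(16) = 2.0000
T(n) = O(n^2 log n) = O(n^2 log n)

For T(n) = 16T(n/4) + O(n^2): log_4(16) = 2.0000. This is Case 2 of the Master Theorem (c = log_b(a), equal work at all levels), giving O(n^2 log n).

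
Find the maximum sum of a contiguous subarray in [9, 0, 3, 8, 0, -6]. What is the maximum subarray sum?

Using Kadane's algorithm on [9, 0, 3, 8, 0, -6]:

Scanning through the array:
Position 1 (value 0): max_ending_here = 9, max_so_far = 9
Position 2 (value 3): max_ending_here = 12, max_so_far = 12
Position 3 (value 8): max_ending_here = 20, max_so_far = 20
Position 4 (value 0): max_ending_here = 20, max_so_far = 20
Position 5 (value -6): max_ending_here = 14, max_so_far = 20

Maximum subarray: [9, 0, 3, 8]
Maximum sum: 20

The maximum subarray is [9, 0, 3, 8] with sum 20. This subarray runs from index 0 to index 3.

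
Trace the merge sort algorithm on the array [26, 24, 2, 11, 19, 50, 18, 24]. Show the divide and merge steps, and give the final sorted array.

Merge sort trace:

Split: [26, 24, 2, 11, 19, 50, 18, 24] -> [26, 24, 2, 11] and [19, 50, 18, 24]
  Split: [26, 24, 2, 11] -> [26, 24] and [2, 11]
    Split: [26, 24] -> [26] and [24]
    Merge: [26] + [24] -> [24, 26]
    Split: [2, 11] -> [2] and [11]
    Merge: [2] + [11] -> [2, 11]
  Merge: [24, 26] + [2, 11] -> [2, 11, 24, 26]
  Split: [19, 50, 18, 24] -> [19, 50] and [18, 24]
    Split: [19, 50] -> [19] and [50]
    Merge: [19] + [50] -> [19, 50]
    Split: [18, 24] -> [18] and [24]
    Merge: [18] + [24] -> [18, 24]
  Merge: [19, 50] + [18, 24] -> [18, 19, 24, 50]
Merge: [2, 11, 24, 26] + [18, 19, 24, 50] -> [2, 11, 18, 19, 24, 24, 26, 50]

Final sorted array: [2, 11, 18, 19, 24, 24, 26, 50]

The merge sort proceeds by recursively splitting the array and merging sorted halves.
After all merges, the sorted array is [2, 11, 18, 19, 24, 24, 26, 50].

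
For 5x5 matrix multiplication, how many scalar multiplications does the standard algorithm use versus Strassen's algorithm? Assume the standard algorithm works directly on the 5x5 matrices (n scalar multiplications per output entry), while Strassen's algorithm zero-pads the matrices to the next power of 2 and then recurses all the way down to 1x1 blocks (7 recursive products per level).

Matrix multiplication for 5x5 matrices:

Strassen's algorithm requires power-of-2 dimensions. Pad 5x5 to 8x8 (next power of 2).

Standard algorithm: 5^3 = 125 multiplications
Strassen's algorithm: 7^(log2(8)) = 7^3 = 343 multiplications
Difference: 125 - 343 = -218 (Strassen uses MORE here due to padding overhead — for small or just-over-power-of-2 n, padding can outweigh the per-level savings)

Standard: 125 multiplications (5^3). Strassen: 343 multiplications (7^3, after padding to 8x8). Strassen reduces 8 recursive multiplications to 7 at each level.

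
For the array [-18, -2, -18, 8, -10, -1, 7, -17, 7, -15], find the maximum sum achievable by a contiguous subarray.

Using Kadane's algorithm on [-18, -2, -18, 8, -10, -1, 7, -17, 7, -15]:

Scanning through the array:
Position 1 (value -2): max_ending_here = -2, max_so_far = -2
Position 2 (value -18): max_ending_here = -18, max_so_far = -2
Position 3 (value 8): max_ending_here = 8, max_so_far = 8
Position 4 (value -10): max_ending_here = -2, max_so_far = 8
Position 5 (value -1): max_ending_here = -1, max_so_far = 8
Position 6 (value 7): max_ending_here = 7, max_so_far = 8
Position 7 (value -17): max_ending_here = -10, max_so_far = 8
Position 8 (value 7): max_ending_here = 7, max_so_far = 8
Position 9 (value -15): max_ending_here = -8, max_so_far = 8

Maximum subarray: [8]
Maximum sum: 8

The maximum subarray is [8] with sum 8. This subarray runs from index 3 to index 3.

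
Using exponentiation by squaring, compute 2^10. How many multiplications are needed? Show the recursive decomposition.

Computing 2^10 by squaring (build up from 2^1; each line after the first costs one multiplication):

2^1 = 2
2^2 = (2^1)^2 = 2^2 = 4
2^4 = (2^2)^2 = 4^2 = 16
2^5 = 2 * 2^4 = 2 * 16 = 32
2^10 = (2^5)^2 = 32^2 = 1024

Result: 1024
Multiplications needed: 4 (4 lines after 2^1)

2^10 = 1024. Using exponentiation by squaring, this requires 4 multiplications. The key idea: if the exponent is even, square the half-power; if odd, multiply by the base once.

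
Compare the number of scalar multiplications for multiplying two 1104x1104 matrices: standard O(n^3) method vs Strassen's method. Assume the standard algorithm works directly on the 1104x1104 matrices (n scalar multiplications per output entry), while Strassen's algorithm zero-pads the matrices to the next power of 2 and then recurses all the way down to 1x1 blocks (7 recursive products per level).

Matrix multiplication for 1104x1104 matrices:

Strassen's algorithm requires power-of-2 dimensions. Pad 1104x1104 to 2048x2048 (next power of 2).

Standard algorithm: 1104^3 = 1345572864 multiplications
Strassen's algorithm: 7^(log2(2048)) = 7^11 = 1977326743 multiplications
Difference: 1345572864 - 1977326743 = -631753879 (Strassen uses MORE here due to padding overhead — for small or just-over-power-of-2 n, padding can outweigh the per-level savings)

Standard: 1345572864 multiplications (1104^3). Strassen: 1977326743 multiplications (7^11, after padding to 2048x2048). Strassen reduces 8 recursive multiplications to 7 at each level.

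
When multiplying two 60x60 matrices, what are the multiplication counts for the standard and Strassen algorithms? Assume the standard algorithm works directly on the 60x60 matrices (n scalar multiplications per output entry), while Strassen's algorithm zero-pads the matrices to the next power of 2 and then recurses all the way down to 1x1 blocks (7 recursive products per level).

Matrix multiplication for 60x60 matrices:

Strassen's algorithm requires power-of-2 dimensions. Pad 60x60 to 64x64 (next power of 2).

Standard algorithm: 60^3 = 216000 multiplications
Strassen's algorithm: 7^(log2(64)) = 7^6 = 117649 multiplications
Savings: 216000 - 117649 = 98351 multiplications

Standard: 216000 multiplications (60^3). Strassen: 117649 multiplications (7^6, after padding to 64x64). Strassen reduces 8 recursive multiplications to 7 at each level.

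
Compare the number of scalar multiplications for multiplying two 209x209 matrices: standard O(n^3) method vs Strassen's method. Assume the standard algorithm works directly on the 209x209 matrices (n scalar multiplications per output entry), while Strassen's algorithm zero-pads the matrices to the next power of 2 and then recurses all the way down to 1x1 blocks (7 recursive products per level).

Matrix multiplication for 209x209 matrices:

Strassen's algorithm requires power-of-2 dimensions. Pad 209x209 to 256x256 (next power of 2).

Standard algorithm: 209^3 = 9129329 multiplications
Strassen's algorithm: 7^(log2(256)) = 7^8 = 5764801 multiplications
Savings: 9129329 - 5764801 = 3364528 multiplications

Standard: 9129329 multiplications (209^3). Strassen: 5764801 multiplications (7^8, after padding to 256x256). Strassen reduces 8 recursive multiplications to 7 at each level.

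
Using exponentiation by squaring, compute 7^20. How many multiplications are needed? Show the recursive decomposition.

Computing 7^20 by squaring (build up from 7^1; each line after the first costs one multiplication):

7^1 = 7
7^2 = (7^1)^2 = 7^2 = 49
7^4 = (7^2)^2 = 49^2 = 2401
7^5 = 7 * 7^4 = 7 * 2401 = 16807
7^10 = (7^5)^2 = 16807^2 = 282475249
7^20 = (7^10)^2 = 282475249^2 = 79792266297612001

Result: 79792266297612001
Multiplications needed: 5 (5 lines after 7^1)

7^20 = 79792266297612001. Using exponentiation by squaring, this requires 5 multiplications. The key idea: if the exponent is even, square the half-power; if odd, multiply by the base once.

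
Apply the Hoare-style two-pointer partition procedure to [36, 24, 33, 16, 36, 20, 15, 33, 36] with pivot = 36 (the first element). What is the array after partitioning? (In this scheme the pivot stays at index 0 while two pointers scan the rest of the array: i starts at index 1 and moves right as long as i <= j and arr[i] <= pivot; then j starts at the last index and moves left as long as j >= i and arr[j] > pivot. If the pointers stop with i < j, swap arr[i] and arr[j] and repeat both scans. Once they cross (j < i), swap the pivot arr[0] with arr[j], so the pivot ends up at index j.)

Hoare-style two-pointer partition with pivot = 36:

Initial array: [36, 24, 33, 16, 36, 20, 15, 33, 36]

Pointers start at i = 1, j = 8.
i ends at 9, j ends at 8: the pointers have crossed (j < i), so scanning stops.

Swap pivot arr[0] with arr[8] to place pivot at position 8: [36, 24, 33, 16, 36, 20, 15, 33, 36]
Pivot position: 8

After partitioning with pivot 36, the array becomes [36, 24, 33, 16, 36, 20, 15, 33, 36]. The pivot is placed at index 8. All elements to the left of the pivot are <= 36, and all elements to the right are > 36.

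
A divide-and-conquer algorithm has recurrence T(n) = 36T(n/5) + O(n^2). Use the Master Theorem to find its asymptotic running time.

Master Theorem for T(n) = 36T(n/5) + O(n^2):

a = 36, b = 5, c = 2
log_b(a) = log_5(36) = 2.2266

Case 1: c = 2 < log_5(36) = 2.2266
T(n) = O(n^(log_5 36))

For T(n) = 36T(n/5) + O(n^2): log_5(36) = 2.2266. This is Case 1 of the Master Theorem (c < log_b(a), work dominated by leaves), giving O(n^(log_5 36)).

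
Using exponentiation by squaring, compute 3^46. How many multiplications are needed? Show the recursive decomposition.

Computing 3^46 by squaring (build up from 3^1; each line after the first costs one multiplication):

3^1 = 3
3^2 = (3^1)^2 = 3^2 = 9
3^4 = (3^2)^2 = 9^2 = 81
3^5 = 3 * 3^4 = 3 * 81 = 243
3^10 = (3^5)^2 = 243^2 = 59049
3^11 = 3 * 3^10 = 3 * 59049 = 177147
3^22 = (3^11)^2 = 177147^2 = 31381059609
3^23 = 3 * 3^22 = 3 * 31381059609 = 94143178827
3^46 = (3^23)^2 = 94143178827^2 = 8862938119652501095929

Result: 8862938119652501095929
Multiplications needed: 8 (8 lines after 3^1)

3^46 = 8862938119652501095929. Using exponentiation by squaring, this requires 8 multiplications. The key idea: if the exponent is even, square the half-power; if odd, multiply by the base once.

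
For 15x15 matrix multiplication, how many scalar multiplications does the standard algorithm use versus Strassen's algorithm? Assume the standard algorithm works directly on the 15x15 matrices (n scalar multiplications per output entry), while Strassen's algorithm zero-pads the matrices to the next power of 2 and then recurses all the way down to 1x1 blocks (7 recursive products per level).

Matrix multiplication for 15x15 matrices:

Strassen's algorithm requires power-of-2 dimensions. Pad 15x15 to 16x16 (next power of 2).

Standard algorithm: 15^3 = 3375 multiplications
Strassen's algorithm: 7^(log2(16)) = 7^4 = 2401 multiplications
Savings: 3375 - 2401 = 974 multiplications

Standard: 3375 multiplications (15^3). Strassen: 2401 multiplications (7^4, after padding to 16x16). Strassen reduces 8 recursive multiplications to 7 at each level.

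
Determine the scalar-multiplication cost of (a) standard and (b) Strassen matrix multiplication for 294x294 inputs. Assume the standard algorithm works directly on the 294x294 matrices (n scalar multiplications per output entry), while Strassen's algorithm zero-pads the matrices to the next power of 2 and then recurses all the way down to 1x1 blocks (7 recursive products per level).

Matrix multiplication for 294x294 matrices:

Strassen's algorithm requires power-of-2 dimensions. Pad 294x294 to 512x512 (next power of 2).

Standard algorithm: 294^3 = 25412184 multiplications
Strassen's algorithm: 7^(log2(512)) = 7^9 = 40353607 multiplications
Difference: 25412184 - 40353607 = -14941423 (Strassen uses MORE here due to padding overhead — for small or just-over-power-of-2 n, padding can outweigh the per-level savings)

Standard: 25412184 multiplications (294^3). Strassen: 40353607 multiplications (7^9, after padding to 512x512). Strassen reduces 8 recursive multiplications to 7 at each level.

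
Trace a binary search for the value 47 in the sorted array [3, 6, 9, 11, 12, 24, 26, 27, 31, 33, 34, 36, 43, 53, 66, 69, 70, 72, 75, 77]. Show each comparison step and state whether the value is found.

Binary search for 47 in [3, 6, 9, 11, 12, 24, 26, 27, 31, 33, 34, 36, 43, 53, 66, 69, 70, 72, 75, 77]:

lo=0, hi=19, mid=9, arr[mid]=33 -> 33 < 47, search right half
lo=10, hi=19, mid=14, arr[mid]=66 -> 66 > 47, search left half
lo=10, hi=13, mid=11, arr[mid]=36 -> 36 < 47, search right half
lo=12, hi=13, mid=12, arr[mid]=43 -> 43 < 47, search right half
lo=13, hi=13, mid=13, arr[mid]=53 -> 53 > 47, search left half
lo=13 > hi=12, target 47 not found

Binary search determines that 47 is not in the array after 5 comparisons. The search space was exhausted without finding the target.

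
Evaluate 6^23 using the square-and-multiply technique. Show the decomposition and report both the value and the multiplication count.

Computing 6^23 by squaring (build up from 6^1; each line after the first costs one multiplication):

6^1 = 6
6^2 = (6^1)^2 = 6^2 = 36
6^4 = (6^2)^2 = 36^2 = 1296
6^5 = 6 * 6^4 = 6 * 1296 = 7776
6^10 = (6^5)^2 = 7776^2 = 60466176
6^11 = 6 * 6^10 = 6 * 60466176 = 362797056
6^22 = (6^11)^2 = 362797056^2 = 131621703842267136
6^23 = 6 * 6^22 = 6 * 131621703842267136 = 789730223053602816

Result: 789730223053602816
Multiplications needed: 7 (7 lines after 6^1)

6^23 = 789730223053602816. Using exponentiation by squaring, this requires 7 multiplications. The key idea: if the exponent is even, square the half-power; if odd, multiply by the base once.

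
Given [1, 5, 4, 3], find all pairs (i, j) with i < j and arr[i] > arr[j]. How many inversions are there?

Finding inversions in [1, 5, 4, 3]:

(1, 2): arr[1]=5 > arr[2]=4
(1, 3): arr[1]=5 > arr[3]=3
(2, 3): arr[2]=4 > arr[3]=3

Total inversions: 3

The array has 3 inversion(s): (1,2), (1,3), (2,3). Each pair (i,j) satisfies i < j and arr[i] > arr[j].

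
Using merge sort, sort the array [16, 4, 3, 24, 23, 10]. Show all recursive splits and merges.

Merge sort trace:

Split: [16, 4, 3, 24, 23, 10] -> [16, 4, 3] and [24, 23, 10]
  Split: [16, 4, 3] -> [16] and [4, 3]
    Split: [4, 3] -> [4] and [3]
    Merge: [4] + [3] -> [3, 4]
  Merge: [16] + [3, 4] -> [3, 4, 16]
  Split: [24, 23, 10] -> [24] and [23, 10]
    Split: [23, 10] -> [23] and [10]
    Merge: [23] + [10] -> [10, 23]
  Merge: [24] + [10, 23] -> [10, 23, 24]
Merge: [3, 4, 16] + [10, 23, 24] -> [3, 4, 10, 16, 23, 24]

Final sorted array: [3, 4, 10, 16, 23, 24]

The merge sort proceeds by recursively splitting the array and merging sorted halves.
After all merges, the sorted array is [3, 4, 10, 16, 23, 24].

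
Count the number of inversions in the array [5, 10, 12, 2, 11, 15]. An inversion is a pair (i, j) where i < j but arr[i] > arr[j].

Finding inversions in [5, 10, 12, 2, 11, 15]:

(0, 3): arr[0]=5 > arr[3]=2
(1, 3): arr[1]=10 > arr[3]=2
(2, 3): arr[2]=12 > arr[3]=2
(2, 4): arr[2]=12 > arr[4]=11

Total inversions: 4

The array has 4 inversion(s): (0,3), (1,3), (2,3), (2,4). Each pair (i,j) satisfies i < j and arr[i] > arr[j].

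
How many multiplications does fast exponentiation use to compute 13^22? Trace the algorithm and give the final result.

Computing 13^22 by squaring (build up from 13^1; each line after the first costs one multiplication):

13^1 = 13
13^2 = (13^1)^2 = 13^2 = 169
13^4 = (13^2)^2 = 169^2 = 28561
13^5 = 13 * 13^4 = 13 * 28561 = 371293
13^10 = (13^5)^2 = 371293^2 = 137858491849
13^11 = 13 * 13^10 = 13 * 137858491849 = 1792160394037
13^22 = (13^11)^2 = 1792160394037^2 = 3211838877954855105157369

Result: 3211838877954855105157369
Multiplications needed: 6 (6 lines after 13^1)

13^22 = 3211838877954855105157369. Using exponentiation by squaring, this requires 6 multiplications. The key idea: if the exponent is even, square the half-power; if odd, multiply by the base once.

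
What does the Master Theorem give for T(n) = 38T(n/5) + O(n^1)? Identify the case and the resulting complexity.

Master Theorem for T(n) = 38T(n/5) + O(n^1):

a = 38, b = 5, c = 1
log_b(a) = log_5(38) = 2.2602

Case 1: c = 1 < log_5(38) = 2.2602
T(n) = O(n^(log_5 38))

For T(n) = 38T(n/5) + O(n^1): log_5(38) = 2.2602. This is Case 1 of the Master Theorem (c < log_b(a), work dominated by leaves), giving O(n^(log_5 38)).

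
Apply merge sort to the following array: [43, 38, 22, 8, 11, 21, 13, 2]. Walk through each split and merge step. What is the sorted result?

Merge sort trace:

Split: [43, 38, 22, 8, 11, 21, 13, 2] -> [43, 38, 22, 8] and [11, 21, 13, 2]
  Split: [43, 38, 22, 8] -> [43, 38] and [22, 8]
    Split: [43, 38] -> [43] and [38]
    Merge: [43] + [38] -> [38, 43]
    Split: [22, 8] -> [22] and [8]
    Merge: [22] + [8] -> [8, 22]
  Merge: [38, 43] + [8, 22] -> [8, 22, 38, 43]
  Split: [11, 21, 13, 2] -> [11, 21] and [13, 2]
    Split: [11, 21] -> [11] and [21]
    Merge: [11] + [21] -> [11, 21]
    Split: [13, 2] -> [13] and [2]
    Merge: [13] + [2] -> [2, 13]
  Merge: [11, 21] + [2, 13] -> [2, 11, 13, 21]
Merge: [8, 22, 38, 43] + [2, 11, 13, 21] -> [2, 8, 11, 13, 21, 22, 38, 43]

Final sorted array: [2, 8, 11, 13, 21, 22, 38, 43]

The merge sort proceeds by recursively splitting the array and merging sorted halves.
After all merges, the sorted array is [2, 8, 11, 13, 21, 22, 38, 43].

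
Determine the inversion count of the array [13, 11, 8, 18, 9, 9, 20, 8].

Finding inversions in [13, 11, 8, 18, 9, 9, 20, 8]:

(0, 1): arr[0]=13 > arr[1]=11
(0, 2): arr[0]=13 > arr[2]=8
(0, 4): arr[0]=13 > arr[4]=9
(0, 5): arr[0]=13 > arr[5]=9
(0, 7): arr[0]=13 > arr[7]=8
(1, 2): arr[1]=11 > arr[2]=8
(1, 4): arr[1]=11 > arr[4]=9
(1, 5): arr[1]=11 > arr[5]=9
(1, 7): arr[1]=11 > arr[7]=8
(3, 4): arr[3]=18 > arr[4]=9
(3, 5): arr[3]=18 > arr[5]=9
(3, 7): arr[3]=18 > arr[7]=8
(4, 7): arr[4]=9 > arr[7]=8
(5, 7): arr[5]=9 > arr[7]=8
(6, 7): arr[6]=20 > arr[7]=8

Total inversions: 15

The array has 15 inversion(s): (0,1), (0,2), (0,4), (0,5), (0,7), (1,2), (1,4), (1,5), (1,7), (3,4), (3,5), (3,7), (4,7), (5,7), (6,7). Each pair (i,j) satisfies i < j and arr[i] > arr[j].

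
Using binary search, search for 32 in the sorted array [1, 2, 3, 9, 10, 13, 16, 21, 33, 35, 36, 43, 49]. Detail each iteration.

Binary search for 32 in [1, 2, 3, 9, 10, 13, 16, 21, 33, 35, 36, 43, 49]:

lo=0, hi=12, mid=6, arr[mid]=16 -> 16 < 32, search right half
lo=7, hi=12, mid=9, arr[mid]=35 -> 35 > 32, search left half
lo=7, hi=8, mid=7, arr[mid]=21 -> 21 < 32, search right half
lo=8, hi=8, mid=8, arr[mid]=33 -> 33 > 32, search left half
lo=8 > hi=7, target 32 not found

Binary search determines that 32 is not in the array after 4 comparisons. The search space was exhausted without finding the target.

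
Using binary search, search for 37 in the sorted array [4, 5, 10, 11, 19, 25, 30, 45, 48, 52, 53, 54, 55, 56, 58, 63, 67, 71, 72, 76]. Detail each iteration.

Binary search for 37 in [4, 5, 10, 11, 19, 25, 30, 45, 48, 52, 53, 54, 55, 56, 58, 63, 67, 71, 72, 76]:

lo=0, hi=19, mid=9, arr[mid]=52 -> 52 > 37, search left half
lo=0, hi=8, mid=4, arr[mid]=19 -> 19 < 37, search right half
lo=5, hi=8, mid=6, arr[mid]=30 -> 30 < 37, search right half
lo=7, hi=8, mid=7, arr[mid]=45 -> 45 > 37, search left half
lo=7 > hi=6, target 37 not found

Binary search determines that 37 is not in the array after 4 comparisons. The search space was exhausted without finding the target.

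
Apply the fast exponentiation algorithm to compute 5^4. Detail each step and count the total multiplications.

Computing 5^4 by squaring (build up from 5^1; each line after the first costs one multiplication):

5^1 = 5
5^2 = (5^1)^2 = 5^2 = 25
5^4 = (5^2)^2 = 25^2 = 625

Result: 625
Multiplications needed: 2 (2 lines after 5^1)

5^4 = 625. Using exponentiation by squaring, this requires 2 multiplications. The key idea: if the exponent is even, square the half-power; if odd, multiply by the base once.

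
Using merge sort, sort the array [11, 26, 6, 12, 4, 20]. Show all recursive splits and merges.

Merge sort trace:

Split: [11, 26, 6, 12, 4, 20] -> [11, 26, 6] and [12, 4, 20]
  Split: [11, 26, 6] -> [11] and [26, 6]
    Split: [26, 6] -> [26] and [6]
    Merge: [26] + [6] -> [6, 26]
  Merge: [11] + [6, 26] -> [6, 11, 26]
  Split: [12, 4, 20] -> [12] and [4, 20]
    Split: [4, 20] -> [4] and [20]
    Merge: [4] + [20] -> [4, 20]
  Merge: [12] + [4, 20] -> [4, 12, 20]
Merge: [6, 11, 26] + [4, 12, 20] -> [4, 6, 11, 12, 20, 26]

Final sorted array: [4, 6, 11, 12, 20, 26]

The merge sort proceeds by recursively splitting the array and merging sorted halves.
After all merges, the sorted array is [4, 6, 11, 12, 20, 26].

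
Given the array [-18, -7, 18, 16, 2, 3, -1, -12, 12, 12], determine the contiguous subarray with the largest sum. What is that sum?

Using Kadane's algorithm on [-18, -7, 18, 16, 2, 3, -1, -12, 12, 12]:

Scanning through the array:
Position 1 (value -7): max_ending_here = -7, max_so_far = -7
Position 2 (value 18): max_ending_here = 18, max_so_far = 18
Position 3 (value 16): max_ending_here = 34, max_so_far = 34
Position 4 (value 2): max_ending_here = 36, max_so_far = 36
Position 5 (value 3): max_ending_here = 39, max_so_far = 39
Position 6 (value -1): max_ending_here = 38, max_so_far = 39
Position 7 (value -12): max_ending_here = 26, max_so_far = 39
Position 8 (value 12): max_ending_here = 38, max_so_far = 39
Position 9 (value 12): max_ending_here = 50, max_so_far = 50

Maximum subarray: [18, 16, 2, 3, -1, -12, 12, 12]
Maximum sum: 50

The maximum subarray is [18, 16, 2, 3, -1, -12, 12, 12] with sum 50. This subarray runs from index 2 to index 9.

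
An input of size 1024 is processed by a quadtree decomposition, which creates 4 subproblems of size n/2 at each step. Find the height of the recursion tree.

For divide and conquer with division factor 2:

Problem sizes at each level:
Level 0: 1024
Level 1: 512
Level 2: 256
Level 3: 128
Level 4: 64
Level 5: 32
Level 6: 16
Level 7: 8
Level 8: 4
Level 9: 2
Level 10: 1

The root is level 0 and the size-1 base case is level 10 (the tree spans levels 0 through 10, i.e. 11 levels counting the root), so the depth is the number of divisions: log_2(1024) = 10

The recursion tree depth is log_2(1024) = 10. At each level, the problem size is divided by 2, so it takes 10 divisions to reduce to a base case of size 1. The algorithm makes 4 recursive calls at each level.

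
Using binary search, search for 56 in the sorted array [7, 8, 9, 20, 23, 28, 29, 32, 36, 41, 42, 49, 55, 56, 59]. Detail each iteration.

Binary search for 56 in [7, 8, 9, 20, 23, 28, 29, 32, 36, 41, 42, 49, 55, 56, 59]:

lo=0, hi=14, mid=7, arr[mid]=32 -> 32 < 56, search right half
lo=8, hi=14, mid=11, arr[mid]=49 -> 49 < 56, search right half
lo=12, hi=14, mid=13, arr[mid]=56 -> Found target at index 13!

Binary search finds 56 at index 13 after 3 comparisons. The search repeatedly halves the search space by comparing with the middle element.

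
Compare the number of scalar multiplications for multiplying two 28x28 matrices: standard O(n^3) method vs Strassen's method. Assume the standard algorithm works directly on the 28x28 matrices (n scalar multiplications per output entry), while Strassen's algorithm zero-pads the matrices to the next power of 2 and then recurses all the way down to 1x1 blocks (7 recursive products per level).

Matrix multiplication for 28x28 matrices:

Strassen's algorithm requires power-of-2 dimensions. Pad 28x28 to 32x32 (next power of 2).

Standard algorithm: 28^3 = 21952 multiplications
Strassen's algorithm: 7^(log2(32)) = 7^5 = 16807 multiplications
Savings: 21952 - 16807 = 5145 multiplications

Standard: 21952 multiplications (28^3). Strassen: 16807 multiplications (7^5, after padding to 32x32). Strassen reduces 8 recursive multiplications to 7 at each level.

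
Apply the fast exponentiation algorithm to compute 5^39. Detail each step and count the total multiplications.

Computing 5^39 by squaring (build up from 5^1; each line after the first costs one multiplication):

5^1 = 5
5^2 = (5^1)^2 = 5^2 = 25
5^4 = (5^2)^2 = 25^2 = 625
5^8 = (5^4)^2 = 625^2 = 390625
5^9 = 5 * 5^8 = 5 * 390625 = 1953125
5^18 = (5^9)^2 = 1953125^2 = 3814697265625
5^19 = 5 * 5^18 = 5 * 3814697265625 = 19073486328125
5^38 = (5^19)^2 = 19073486328125^2 = 363797880709171295166015625
5^39 = 5 * 5^38 = 5 * 363797880709171295166015625 = 1818989403545856475830078125

Result: 1818989403545856475830078125
Multiplications needed: 8 (8 lines after 5^1)

5^39 = 1818989403545856475830078125. Using exponentiation by squaring, this requires 8 multiplications. The key idea: if the exponent is even, square the half-power; if odd, multiply by the base once.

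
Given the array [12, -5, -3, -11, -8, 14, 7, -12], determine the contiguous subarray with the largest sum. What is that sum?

Using Kadane's algorithm on [12, -5, -3, -11, -8, 14, 7, -12]:

Scanning through the array:
Position 1 (value -5): max_ending_here = 7, max_so_far = 12
Position 2 (value -3): max_ending_here = 4, max_so_far = 12
Position 3 (value -11): max_ending_here = -7, max_so_far = 12
Position 4 (value -8): max_ending_here = -8, max_so_far = 12
Position 5 (value 14): max_ending_here = 14, max_so_far = 14
Position 6 (value 7): max_ending_here = 21, max_so_far = 21
Position 7 (value -12): max_ending_here = 9, max_so_far = 21

Maximum subarray: [14, 7]
Maximum sum: 21

The maximum subarray is [14, 7] with sum 21. This subarray runs from index 5 to index 6.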